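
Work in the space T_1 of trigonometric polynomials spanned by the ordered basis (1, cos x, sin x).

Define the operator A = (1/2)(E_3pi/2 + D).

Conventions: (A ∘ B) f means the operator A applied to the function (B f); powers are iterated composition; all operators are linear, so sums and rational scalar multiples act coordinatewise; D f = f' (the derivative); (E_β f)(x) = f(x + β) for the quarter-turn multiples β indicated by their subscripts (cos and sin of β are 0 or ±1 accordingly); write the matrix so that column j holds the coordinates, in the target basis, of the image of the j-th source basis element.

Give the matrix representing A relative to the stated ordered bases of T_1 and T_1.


image of 1: 1/2
image of cos x: 0
image of sin x: 0
each image's coordinates form column j of the matrix

the matrix is [[1/2, 0, 0]; [0, 0, 0]; [0, 0, 0]] (rows listed top to bottom)


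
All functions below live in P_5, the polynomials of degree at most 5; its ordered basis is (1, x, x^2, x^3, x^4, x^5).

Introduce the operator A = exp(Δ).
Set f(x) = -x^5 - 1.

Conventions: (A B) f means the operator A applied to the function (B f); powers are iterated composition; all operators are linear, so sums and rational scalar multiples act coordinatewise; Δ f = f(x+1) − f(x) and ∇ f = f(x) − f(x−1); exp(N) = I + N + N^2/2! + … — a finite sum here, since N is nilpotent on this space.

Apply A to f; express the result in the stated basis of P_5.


order-1 term: -5x^4 - 10x^3 - 10x^2 - 5x - 1
order-2 term: -10x^3 - 30x^2 - 35x - 15
order-3 term: -10x^2 - 30x - 25
order-4 term: -5x - 10
order-5 term: -1
the series for exp(Δ) f terminates at order 5
exp(Δ) f = -x^5 - 5x^4 - 20x^3 - 50x^2 - 75x - 53

g(x) = -x^5 - 5x^4 - 20x^3 - 50x^2 - 75x - 53


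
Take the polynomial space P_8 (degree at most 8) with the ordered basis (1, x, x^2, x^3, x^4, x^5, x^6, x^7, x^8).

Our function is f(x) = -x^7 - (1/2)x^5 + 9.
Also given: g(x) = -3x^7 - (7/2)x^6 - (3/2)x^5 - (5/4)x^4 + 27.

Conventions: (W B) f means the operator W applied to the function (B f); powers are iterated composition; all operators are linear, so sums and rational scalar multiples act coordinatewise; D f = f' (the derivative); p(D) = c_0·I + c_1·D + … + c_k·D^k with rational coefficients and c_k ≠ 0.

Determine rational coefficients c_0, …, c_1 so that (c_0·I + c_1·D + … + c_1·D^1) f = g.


p(D) = 3·I + (1/2)·D, i.e. c_0 = 3, c_1 = 1/2

D^0 f = -x^7 - (1/2)x^5 + 9
D^1 f = -7x^6 - (5/2)x^4
matching coefficients of g against c_0 f + c_1 Df + … from the top degree down determines the c_i
solution: c_0 = 3, c_1 = 1/2


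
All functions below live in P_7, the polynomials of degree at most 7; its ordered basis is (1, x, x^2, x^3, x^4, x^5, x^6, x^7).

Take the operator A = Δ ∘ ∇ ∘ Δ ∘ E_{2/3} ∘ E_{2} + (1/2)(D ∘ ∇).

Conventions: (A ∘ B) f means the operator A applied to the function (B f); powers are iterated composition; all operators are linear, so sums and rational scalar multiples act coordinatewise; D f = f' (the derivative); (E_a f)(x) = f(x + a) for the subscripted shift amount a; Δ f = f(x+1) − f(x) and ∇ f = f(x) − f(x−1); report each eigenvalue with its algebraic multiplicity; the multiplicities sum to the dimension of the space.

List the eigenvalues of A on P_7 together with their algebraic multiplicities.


image of 1: 0
image of x: 0
image of x^2: 1
image of x^3: 3x + 9/2
image of x^4: 6x^2 + 18x + 78
image of x^5: 10x^3 + 45x^2 + 390x + 3685/6
image of x^6: 15x^4 + 90x^3 + 1170x^2 + 3685x + 36887/9
image of x^7: 21x^5 + (315/2)x^4 + 2730x^3 + (25795/2)x^2 + (258209/9)x + 1312535/54
the matrix is upper triangular; its diagonal is (0, 0, 0, 0, 0, 0, 0, 0)
for a triangular matrix the eigenvalues are the diagonal entries, with algebraic multiplicity their repetition count

λ = 0 (multiplicity 8)


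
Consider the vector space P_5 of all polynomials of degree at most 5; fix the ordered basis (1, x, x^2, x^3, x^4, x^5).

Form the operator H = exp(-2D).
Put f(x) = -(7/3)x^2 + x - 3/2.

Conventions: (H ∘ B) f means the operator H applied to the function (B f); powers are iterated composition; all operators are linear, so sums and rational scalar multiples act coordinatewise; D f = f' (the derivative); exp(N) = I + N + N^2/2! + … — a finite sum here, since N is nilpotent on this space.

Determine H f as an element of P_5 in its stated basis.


order-1 term: (28/3)x - 2
order-2 term: -28/3
the series for exp(-2D) f terminates at order 2
exp(-2D) f = -(7/3)x^2 + (31/3)x - 77/6

the image equals g(x) = -(7/3)x^2 + (31/3)x - 77/6


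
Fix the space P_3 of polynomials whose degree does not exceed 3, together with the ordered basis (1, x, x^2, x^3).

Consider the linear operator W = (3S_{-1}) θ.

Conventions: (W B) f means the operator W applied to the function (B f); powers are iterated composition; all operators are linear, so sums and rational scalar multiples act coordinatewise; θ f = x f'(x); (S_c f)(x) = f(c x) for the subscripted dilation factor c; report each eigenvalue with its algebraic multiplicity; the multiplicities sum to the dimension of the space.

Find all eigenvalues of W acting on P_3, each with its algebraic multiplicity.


λ = -9 (multiplicity 1), λ = -3 (multiplicity 1), λ = 0 (multiplicity 1), λ = 6 (multiplicity 1)

image of 1: 0
image of x: -3x
image of x^2: 6x^2
image of x^3: -9x^3
the matrix is upper triangular; its diagonal is (0, -3, 6, -9)
for a triangular matrix the eigenvalues are the diagonal entries, with algebraic multiplicity their repetition count


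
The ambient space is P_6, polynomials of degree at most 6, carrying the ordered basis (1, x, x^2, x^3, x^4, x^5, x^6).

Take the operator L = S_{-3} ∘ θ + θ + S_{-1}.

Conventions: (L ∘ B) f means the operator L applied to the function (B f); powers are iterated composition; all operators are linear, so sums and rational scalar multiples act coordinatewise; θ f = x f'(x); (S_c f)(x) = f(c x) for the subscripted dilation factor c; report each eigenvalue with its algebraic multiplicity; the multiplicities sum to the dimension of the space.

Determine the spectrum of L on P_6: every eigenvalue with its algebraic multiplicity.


image of 1: 1
image of x: -3x
image of x^2: 21x^2
image of x^3: -79x^3
image of x^4: 329x^4
image of x^5: -1211x^5
image of x^6: 4381x^6
the matrix is upper triangular; its diagonal is (1, -3, 21, -79, 329, -1211, 4381)
for a triangular matrix the eigenvalues are the diagonal entries, with algebraic multiplicity their repetition count

λ = -1211 (multiplicity 1), λ = -79 (multiplicity 1), λ = -3 (multiplicity 1), λ = 1 (multiplicity 1), λ = 21 (multiplicity 1), λ = 329 (multiplicity 1), λ = 4381 (multiplicity 1)


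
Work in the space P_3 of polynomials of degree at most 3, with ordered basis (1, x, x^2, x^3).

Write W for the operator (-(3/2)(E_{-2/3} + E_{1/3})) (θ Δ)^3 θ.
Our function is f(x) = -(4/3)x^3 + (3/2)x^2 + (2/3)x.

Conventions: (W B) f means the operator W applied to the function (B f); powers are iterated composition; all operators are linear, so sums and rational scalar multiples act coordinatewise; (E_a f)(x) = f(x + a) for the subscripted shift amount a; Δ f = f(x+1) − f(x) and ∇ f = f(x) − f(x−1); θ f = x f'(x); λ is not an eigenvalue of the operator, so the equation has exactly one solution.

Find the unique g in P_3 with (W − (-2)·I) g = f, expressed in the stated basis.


the result is g(x) = -(2/3)x^3 + (3/4)x^2 + (1/3)x

write g with unknown coordinates in the stated basis and equate coefficients in (W − (-2)·I) g = f
solving from the highest basis element down gives g = -(2/3)x^3 + (3/4)x^2 + (1/3)x
check: W g = 0
so W g − (-2)·g = -(4/3)x^3 + (3/2)x^2 + (2/3)x = f ✓


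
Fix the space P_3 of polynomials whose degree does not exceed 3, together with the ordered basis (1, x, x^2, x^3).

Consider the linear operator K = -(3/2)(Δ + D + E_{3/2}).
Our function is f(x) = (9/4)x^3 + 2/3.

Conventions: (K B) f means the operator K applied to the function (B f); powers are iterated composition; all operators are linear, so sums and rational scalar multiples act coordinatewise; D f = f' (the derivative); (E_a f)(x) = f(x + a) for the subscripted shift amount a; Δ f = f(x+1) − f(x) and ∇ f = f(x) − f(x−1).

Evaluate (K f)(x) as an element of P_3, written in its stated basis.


Δ f = (27/4)x^2 + (27/4)x + 9/4
D f = (27/4)x^2
E_{3/2} f = (9/4)x^3 + (81/8)x^2 + (243/16)x + 793/96
(Δ + D + E_{3/2}) f = (9/4)x^3 + (189/8)x^2 + (351/16)x + 1009/96
(-(3/2)(Δ + D + E_{3/2})) f = -(27/8)x^3 - (567/16)x^2 - (1053/32)x - 1009/64

the result is g(x) = -(27/8)x^3 - (567/16)x^2 - (1053/32)x - 1009/64


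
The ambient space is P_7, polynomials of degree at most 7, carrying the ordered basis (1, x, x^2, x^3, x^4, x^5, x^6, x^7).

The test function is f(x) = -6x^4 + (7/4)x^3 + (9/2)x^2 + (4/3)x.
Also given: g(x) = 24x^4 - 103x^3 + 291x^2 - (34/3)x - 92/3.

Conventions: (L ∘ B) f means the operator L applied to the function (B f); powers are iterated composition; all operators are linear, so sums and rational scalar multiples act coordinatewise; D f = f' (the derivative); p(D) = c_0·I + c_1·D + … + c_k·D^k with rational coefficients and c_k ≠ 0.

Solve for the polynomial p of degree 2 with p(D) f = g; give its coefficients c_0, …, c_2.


D^0 f = -6x^4 + (7/4)x^3 + (9/2)x^2 + (4/3)x
D^1 f = -24x^3 + (21/4)x^2 + 9x + 4/3
D^2 f = -72x^2 + (21/2)x + 9
matching coefficients of g against c_0 f + c_1 Df + … from the top degree down determines the c_i
solution: c_0 = -4, c_1 = 4, c_2 = -4

c_0 = -4, c_1 = 4, c_2 = -4


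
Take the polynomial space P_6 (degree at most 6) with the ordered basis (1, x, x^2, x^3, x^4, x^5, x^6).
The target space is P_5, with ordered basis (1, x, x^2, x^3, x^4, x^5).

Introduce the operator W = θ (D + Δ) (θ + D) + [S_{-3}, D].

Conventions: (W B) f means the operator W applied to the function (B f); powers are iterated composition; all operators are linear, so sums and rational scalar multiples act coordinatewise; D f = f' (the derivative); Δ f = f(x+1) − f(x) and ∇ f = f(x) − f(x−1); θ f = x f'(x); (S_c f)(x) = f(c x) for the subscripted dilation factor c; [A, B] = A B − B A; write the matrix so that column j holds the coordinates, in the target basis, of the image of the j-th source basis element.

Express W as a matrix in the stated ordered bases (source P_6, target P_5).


image of 1: 0
image of x: 4
image of x^2: -16x
image of x^3: 144x^2 + 21x
image of x^4: -336x^3 + 96x^2 + 28x
image of x^5: 1820x^4 + 270x^3 + 160x^2 + 45x
image of x^6: -5472x^5 + 600x^4 + 540x^3 + 300x^2 + 66x
each image's coordinates form column j of the matrix

the matrix is [[0, 4, 0, 0, 0, 0, 0]; [0, 0, -16, 21, 28, 45, 66]; [0, 0, 0, 144, 96, 160, 300]; [0, 0, 0, 0, -336, 270, 540]; [0, 0, 0, 0, 0, 1820, 600]; [0, 0, 0, 0, 0, 0, -5472]] (rows listed top to bottom)


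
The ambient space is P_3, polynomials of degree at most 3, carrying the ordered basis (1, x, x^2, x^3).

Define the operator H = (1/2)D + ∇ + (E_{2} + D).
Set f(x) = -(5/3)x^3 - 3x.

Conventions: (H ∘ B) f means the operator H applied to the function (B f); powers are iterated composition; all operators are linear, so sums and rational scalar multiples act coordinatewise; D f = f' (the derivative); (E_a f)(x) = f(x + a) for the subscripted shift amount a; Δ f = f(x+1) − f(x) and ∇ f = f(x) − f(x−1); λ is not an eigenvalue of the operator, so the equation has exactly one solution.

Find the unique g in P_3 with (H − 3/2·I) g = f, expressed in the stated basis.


g(x) = (10/3)x^3 + 90x^2 + 1686x + 15774

write g with unknown coordinates in the stated basis and equate coefficients in (H − 3/2·I) g = f
solving from the highest basis element down gives g = (10/3)x^3 + 90x^2 + 1686x + 15774
check: H g = (10/3)x^3 + 135x^2 + 2526x + 23661
so H g − 3/2·g = -(5/3)x^3 - 3x = f ✓


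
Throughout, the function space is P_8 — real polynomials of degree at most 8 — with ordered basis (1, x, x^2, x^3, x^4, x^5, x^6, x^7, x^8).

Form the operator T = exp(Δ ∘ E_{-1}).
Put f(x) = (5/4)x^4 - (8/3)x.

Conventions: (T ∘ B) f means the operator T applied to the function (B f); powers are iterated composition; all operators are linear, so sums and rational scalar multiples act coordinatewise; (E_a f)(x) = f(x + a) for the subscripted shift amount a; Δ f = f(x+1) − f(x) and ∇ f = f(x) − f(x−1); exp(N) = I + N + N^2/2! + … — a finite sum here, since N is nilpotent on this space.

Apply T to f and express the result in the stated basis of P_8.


g(x) = (5/4)x^4 + 5x^3 - (23/3)x - 17/12

order-1 term: 5x^3 - (15/2)x^2 + 5x - 47/12
order-2 term: (15/2)x^2 - 15x + 35/4
order-3 term: 5x - 15/2
order-4 term: 5/4
the series for exp(Δ ∘ E_{-1}) f terminates at order 4
exp(Δ ∘ E_{-1}) f = (5/4)x^4 + 5x^3 - (23/3)x - 17/12


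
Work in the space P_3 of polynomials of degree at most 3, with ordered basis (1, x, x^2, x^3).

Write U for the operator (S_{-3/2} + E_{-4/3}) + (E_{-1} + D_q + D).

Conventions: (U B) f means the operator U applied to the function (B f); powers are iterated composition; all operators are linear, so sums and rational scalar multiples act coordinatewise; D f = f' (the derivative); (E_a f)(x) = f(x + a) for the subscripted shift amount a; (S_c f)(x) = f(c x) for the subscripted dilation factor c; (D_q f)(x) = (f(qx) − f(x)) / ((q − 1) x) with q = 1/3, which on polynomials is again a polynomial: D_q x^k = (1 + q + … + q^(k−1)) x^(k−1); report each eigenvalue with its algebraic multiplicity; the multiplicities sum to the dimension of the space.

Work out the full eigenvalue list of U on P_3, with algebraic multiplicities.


λ = -11/8 (multiplicity 1), λ = 1/2 (multiplicity 1), λ = 3 (multiplicity 1), λ = 17/4 (multiplicity 1)

image of 1: 3
image of x: (1/2)x - 1/3
image of x^2: (17/4)x^2 - (4/3)x + 25/9
image of x^3: -(11/8)x^3 - (23/9)x^2 + (25/3)x - 91/27
the matrix is upper triangular; its diagonal is (3, 1/2, 17/4, -11/8)
for a triangular matrix the eigenvalues are the diagonal entries, with algebraic multiplicity their repetition count


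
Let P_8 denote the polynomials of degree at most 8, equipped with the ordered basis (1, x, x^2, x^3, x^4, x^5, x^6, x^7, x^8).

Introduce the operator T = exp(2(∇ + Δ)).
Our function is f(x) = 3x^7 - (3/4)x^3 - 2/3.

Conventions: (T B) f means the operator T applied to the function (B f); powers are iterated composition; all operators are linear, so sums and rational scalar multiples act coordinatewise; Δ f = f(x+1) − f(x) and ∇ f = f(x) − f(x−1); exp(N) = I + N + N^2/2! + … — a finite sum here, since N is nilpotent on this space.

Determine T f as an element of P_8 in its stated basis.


g(x) = 3x^7 + 84x^6 + 1008x^5 + 7140x^4 + (134397/4)x^3 + 105075x^2 + 198876x + 522313/3

order-1 term: 84x^6 + 420x^4 + 243x^2 + 9
order-2 term: 1008x^5 + 6720x^3 + 5340x
order-3 term: 6720x^4 + 40320x^2 + 17424
order-4 term: 26880x^3 + 107520x
order-5 term: 64512x^2 + 107520
order-6 term: 86016x
order-7 term: 49152
the series for exp(2(∇ + Δ)) f terminates at order 7
exp(2(∇ + Δ)) f = 3x^7 + 84x^6 + 1008x^5 + 7140x^4 + (134397/4)x^3 + 105075x^2 + 198876x + 522313/3


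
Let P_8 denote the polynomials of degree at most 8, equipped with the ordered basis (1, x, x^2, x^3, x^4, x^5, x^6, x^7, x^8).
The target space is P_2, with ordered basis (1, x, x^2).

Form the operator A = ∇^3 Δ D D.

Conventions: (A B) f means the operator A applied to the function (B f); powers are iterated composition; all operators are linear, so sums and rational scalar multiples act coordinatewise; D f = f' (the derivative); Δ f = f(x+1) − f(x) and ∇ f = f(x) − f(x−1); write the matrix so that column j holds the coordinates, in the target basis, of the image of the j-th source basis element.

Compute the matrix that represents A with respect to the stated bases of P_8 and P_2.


image of 1: 0
image of x: 0
image of x^2: 0
image of x^3: 0
image of x^4: 0
image of x^5: 0
image of x^6: 720
image of x^7: 5040x - 5040
image of x^8: 20160x^2 - 40320x + 26880
each image's coordinates form column j of the matrix

the matrix is [[0, 0, 0, 0, 0, 0, 720, -5040, 26880]; [0, 0, 0, 0, 0, 0, 0, 5040, -40320]; [0, 0, 0, 0, 0, 0, 0, 0, 20160]] (rows listed top to bottom)


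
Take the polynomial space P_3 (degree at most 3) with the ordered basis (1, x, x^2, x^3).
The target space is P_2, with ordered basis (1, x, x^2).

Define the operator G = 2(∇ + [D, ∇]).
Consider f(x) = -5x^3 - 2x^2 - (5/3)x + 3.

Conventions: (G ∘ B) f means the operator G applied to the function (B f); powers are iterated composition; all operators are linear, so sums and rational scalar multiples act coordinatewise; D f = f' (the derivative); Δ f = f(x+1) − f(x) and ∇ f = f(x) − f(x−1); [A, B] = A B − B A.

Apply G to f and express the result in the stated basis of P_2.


∇ f = -15x^2 + 11x - 14/3
∇ f = -15x^2 + 11x - 14/3
D ∇ f = -30x + 11
D f = -15x^2 - 4x - 5/3
∇ D f = -30x + 11
[D, ∇] f = 0
(∇ + [D, ∇]) f = -15x^2 + 11x - 14/3
(2(∇ + [D, ∇])) f = -30x^2 + 22x - 28/3

g(x) = -30x^2 + 22x - 28/3


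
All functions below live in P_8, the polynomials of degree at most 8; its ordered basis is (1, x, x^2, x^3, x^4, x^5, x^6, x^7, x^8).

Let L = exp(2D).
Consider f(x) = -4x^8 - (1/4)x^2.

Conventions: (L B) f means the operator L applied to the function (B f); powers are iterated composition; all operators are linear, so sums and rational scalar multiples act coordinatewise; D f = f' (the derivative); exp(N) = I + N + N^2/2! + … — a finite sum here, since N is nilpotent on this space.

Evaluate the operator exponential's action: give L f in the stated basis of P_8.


the result is g(x) = -4x^8 - 64x^7 - 448x^6 - 1792x^5 - 4480x^4 - 7168x^3 - (28673/4)x^2 - 4097x - 1025

order-1 term: -64x^7 - x
order-2 term: -448x^6 - 1
order-3 term: -1792x^5
order-4 term: -4480x^4
order-5 term: -7168x^3
order-6 term: -7168x^2
order-7 term: -4096x
order-8 term: -1024
the series for exp(2D) f terminates at order 8
exp(2D) f = -4x^8 - 64x^7 - 448x^6 - 1792x^5 - 4480x^4 - 7168x^3 - (28673/4)x^2 - 4097x - 1025


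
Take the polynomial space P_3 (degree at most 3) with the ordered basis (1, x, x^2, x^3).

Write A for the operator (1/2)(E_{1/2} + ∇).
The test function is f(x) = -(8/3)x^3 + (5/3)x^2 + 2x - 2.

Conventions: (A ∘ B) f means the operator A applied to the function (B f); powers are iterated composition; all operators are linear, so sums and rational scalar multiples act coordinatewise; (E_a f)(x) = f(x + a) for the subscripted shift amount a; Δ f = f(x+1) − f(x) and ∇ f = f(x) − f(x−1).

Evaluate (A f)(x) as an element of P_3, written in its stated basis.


the image equals g(x) = -(4/3)x^3 - (31/6)x^2 + (13/2)x - 13/8

E_{1/2} f = -(8/3)x^3 - (7/3)x^2 + (5/3)x - 11/12
∇ f = -8x^2 + (34/3)x - 7/3
(E_{1/2} + ∇) f = -(8/3)x^3 - (31/3)x^2 + 13x - 13/4
((1/2)(E_{1/2} + ∇)) f = -(4/3)x^3 - (31/6)x^2 + (13/2)x - 13/8


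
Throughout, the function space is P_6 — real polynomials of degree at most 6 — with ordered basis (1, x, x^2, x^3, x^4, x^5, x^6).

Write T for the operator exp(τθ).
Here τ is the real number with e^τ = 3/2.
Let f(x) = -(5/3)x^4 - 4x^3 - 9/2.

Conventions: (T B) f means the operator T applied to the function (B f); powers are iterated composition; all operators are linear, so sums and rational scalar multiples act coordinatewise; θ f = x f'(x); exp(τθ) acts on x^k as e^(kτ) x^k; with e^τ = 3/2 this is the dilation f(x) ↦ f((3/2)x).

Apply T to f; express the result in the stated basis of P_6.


exp(τθ) x^k = e^(kτ) x^k; with e^τ = 3/2 this sends x^k to (3/2)^k x^k
x^3 ↦ 27/8 x^3
x^4 ↦ 81/16 x^4
applying this coordinatewise to f: exp(τθ) f = -(135/16)x^4 - (27/2)x^3 - 9/2

the image equals g(x) = -(135/16)x^4 - (27/2)x^3 - 9/2


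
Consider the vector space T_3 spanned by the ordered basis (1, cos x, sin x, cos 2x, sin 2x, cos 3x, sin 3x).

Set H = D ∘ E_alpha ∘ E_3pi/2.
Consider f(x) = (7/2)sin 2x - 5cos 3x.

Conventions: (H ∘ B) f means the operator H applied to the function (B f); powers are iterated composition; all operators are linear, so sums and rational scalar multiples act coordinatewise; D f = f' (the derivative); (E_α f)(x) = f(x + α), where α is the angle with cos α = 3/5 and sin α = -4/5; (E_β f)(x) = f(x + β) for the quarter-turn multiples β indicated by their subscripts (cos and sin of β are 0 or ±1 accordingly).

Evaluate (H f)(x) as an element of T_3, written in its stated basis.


E_3pi/2 f = -(7/2)sin 2x + 5sin 3x
E_alpha E_3pi/2 f = (84/25)cos 2x + (49/50)sin 2x - (44/25)cos 3x - (117/25)sin 3x
D E_alpha E_3pi/2 f = (49/25)cos 2x - (168/25)sin 2x - (351/25)cos 3x + (132/25)sin 3x

the image equals g(x) = (49/25)cos 2x - (168/25)sin 2x - (351/25)cos 3x + (132/25)sin 3x


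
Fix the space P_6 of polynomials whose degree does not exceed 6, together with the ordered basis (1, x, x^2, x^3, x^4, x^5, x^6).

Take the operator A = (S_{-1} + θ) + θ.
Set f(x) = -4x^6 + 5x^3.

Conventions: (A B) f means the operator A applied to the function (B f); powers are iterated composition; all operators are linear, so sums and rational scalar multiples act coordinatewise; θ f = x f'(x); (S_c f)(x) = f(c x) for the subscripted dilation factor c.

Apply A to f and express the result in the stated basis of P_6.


the result is g(x) = -52x^6 + 25x^3

S_{-1} f = -4x^6 - 5x^3
θ f = -24x^6 + 15x^3
(S_{-1} + θ) f = -28x^6 + 10x^3
θ f = -24x^6 + 15x^3
((S_{-1} + θ) + θ) f = -52x^6 + 25x^3


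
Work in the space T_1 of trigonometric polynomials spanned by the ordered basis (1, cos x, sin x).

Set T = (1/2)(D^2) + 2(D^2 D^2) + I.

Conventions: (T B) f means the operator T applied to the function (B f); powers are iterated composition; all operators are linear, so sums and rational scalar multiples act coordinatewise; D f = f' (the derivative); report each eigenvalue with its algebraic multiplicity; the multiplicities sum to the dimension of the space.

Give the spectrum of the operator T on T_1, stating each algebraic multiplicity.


image of 1: 1
image of cos x: (5/2)cos x
image of sin x: (5/2)sin x
the matrix is diagonal; its diagonal is (1, 5/2, 5/2)
for a triangular matrix the eigenvalues are the diagonal entries, with algebraic multiplicity their repetition count

λ = 1 (multiplicity 1), λ = 5/2 (multiplicity 2)


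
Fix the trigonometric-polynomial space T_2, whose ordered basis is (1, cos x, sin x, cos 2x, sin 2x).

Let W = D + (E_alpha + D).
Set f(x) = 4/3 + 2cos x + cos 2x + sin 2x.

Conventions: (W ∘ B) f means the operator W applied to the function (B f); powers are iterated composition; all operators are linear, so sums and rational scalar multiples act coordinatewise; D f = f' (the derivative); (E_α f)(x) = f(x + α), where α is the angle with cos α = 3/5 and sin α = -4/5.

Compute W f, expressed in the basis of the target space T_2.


g(x) = 4/3 + (6/5)cos x - (12/5)sin x + (69/25)cos 2x - (83/25)sin 2x

D f = -2sin x + 2cos 2x - 2sin 2x
E_alpha f = 4/3 + (6/5)cos x + (8/5)sin x - (31/25)cos 2x + (17/25)sin 2x
D f = -2sin x + 2cos 2x - 2sin 2x
(E_alpha + D) f = 4/3 + (6/5)cos x - (2/5)sin x + (19/25)cos 2x - (33/25)sin 2x
(D + (E_alpha + D)) f = 4/3 + (6/5)cos x - (12/5)sin x + (69/25)cos 2x - (83/25)sin 2x


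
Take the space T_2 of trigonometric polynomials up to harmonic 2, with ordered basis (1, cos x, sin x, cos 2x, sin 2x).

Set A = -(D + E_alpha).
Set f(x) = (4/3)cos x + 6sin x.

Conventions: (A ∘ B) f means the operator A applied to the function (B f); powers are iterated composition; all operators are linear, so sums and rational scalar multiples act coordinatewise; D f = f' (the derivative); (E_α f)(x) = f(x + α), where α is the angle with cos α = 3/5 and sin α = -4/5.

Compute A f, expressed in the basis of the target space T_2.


the image equals g(x) = -2cos x - (10/3)sin x

D f = 6cos x - (4/3)sin x
E_alpha f = -4cos x + (14/3)sin x
(D + E_alpha) f = 2cos x + (10/3)sin x
(-(D + E_alpha)) f = -2cos x - (10/3)sin x


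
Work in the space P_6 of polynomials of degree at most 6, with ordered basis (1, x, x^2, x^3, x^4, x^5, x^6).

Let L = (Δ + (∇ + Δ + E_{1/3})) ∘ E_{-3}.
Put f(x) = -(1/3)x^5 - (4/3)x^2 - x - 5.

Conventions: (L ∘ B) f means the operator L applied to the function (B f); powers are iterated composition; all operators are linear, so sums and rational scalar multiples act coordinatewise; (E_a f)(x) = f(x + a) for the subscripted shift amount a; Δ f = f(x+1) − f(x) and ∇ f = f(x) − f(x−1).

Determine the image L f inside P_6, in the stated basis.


E_{-3} f = -(1/3)x^5 + 5x^4 - 30x^3 + (266/3)x^2 - 128x + 67
Δ E_{-3} f = -(5/3)x^4 + (50/3)x^3 - (190/3)x^2 + (317/3)x - 194/3
∇ E_{-3} f = -(5/3)x^4 + (70/3)x^3 - (370/3)x^2 + 289x - 252
Δ E_{-3} f = -(5/3)x^4 + (50/3)x^3 - (190/3)x^2 + (317/3)x - 194/3
E_{1/3} E_{-3} f = -(1/3)x^5 + (40/9)x^4 - (640/27)x^3 + (5012/81)x^2 - (18995/243)x + 24155/729
(∇ + Δ + E_{1/3}) E_{-3} f = -(1/3)x^5 + (10/9)x^4 + (440/27)x^3 - (10108/81)x^2 + (76909/243)x - 206695/729
(Δ + (∇ + Δ + E_{1/3})) E_{-3} f = -(1/3)x^5 - (5/9)x^4 + (890/27)x^3 - (15238/81)x^2 + (102586/243)x - 253837/729

the image equals g(x) = -(1/3)x^5 - (5/9)x^4 + (890/27)x^3 - (15238/81)x^2 + (102586/243)x - 253837/729


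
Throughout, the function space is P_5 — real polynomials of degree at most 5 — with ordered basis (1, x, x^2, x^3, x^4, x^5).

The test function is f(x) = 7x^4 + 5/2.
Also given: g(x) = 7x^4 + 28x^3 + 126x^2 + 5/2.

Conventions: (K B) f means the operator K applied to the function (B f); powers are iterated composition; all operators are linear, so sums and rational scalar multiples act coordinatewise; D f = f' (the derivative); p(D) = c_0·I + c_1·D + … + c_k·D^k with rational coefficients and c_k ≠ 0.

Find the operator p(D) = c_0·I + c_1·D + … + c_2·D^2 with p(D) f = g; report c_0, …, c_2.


D^0 f = 7x^4 + 5/2
D^1 f = 28x^3
D^2 f = 84x^2
matching coefficients of g against c_0 f + c_1 Df + … from the top degree down determines the c_i
solution: c_0 = 1, c_1 = 1, c_2 = 3/2

p(D) = I + D + (3/2)·D^2, i.e. c_0 = 1, c_1 = 1, c_2 = 3/2


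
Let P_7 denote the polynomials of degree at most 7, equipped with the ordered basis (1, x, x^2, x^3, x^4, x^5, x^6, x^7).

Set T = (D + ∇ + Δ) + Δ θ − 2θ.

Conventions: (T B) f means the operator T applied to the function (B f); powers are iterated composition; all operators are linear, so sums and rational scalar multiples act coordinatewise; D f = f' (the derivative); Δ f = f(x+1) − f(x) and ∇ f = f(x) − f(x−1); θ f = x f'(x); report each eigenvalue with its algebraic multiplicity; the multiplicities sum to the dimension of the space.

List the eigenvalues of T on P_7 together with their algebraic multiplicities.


λ = -14 (multiplicity 1), λ = -12 (multiplicity 1), λ = -10 (multiplicity 1), λ = -8 (multiplicity 1), λ = -6 (multiplicity 1), λ = -4 (multiplicity 1), λ = -2 (multiplicity 1), λ = 0 (multiplicity 1)

image of 1: 0
image of x: -2x + 4
image of x^2: -4x^2 + 10x + 2
image of x^3: -6x^3 + 18x^2 + 9x + 5
image of x^4: -8x^4 + 28x^3 + 24x^2 + 24x + 4
image of x^5: -10x^5 + 40x^4 + 50x^3 + 70x^2 + 25x + 7
image of x^6: -12x^6 + 54x^5 + 90x^4 + 160x^3 + 90x^2 + 48x + 6
image of x^7: -14x^7 + 70x^6 + 147x^5 + 315x^4 + 245x^3 + 189x^2 + 49x + 9
the matrix is upper triangular; its diagonal is (0, -2, -4, -6, -8, -10, -12, -14)
for a triangular matrix the eigenvalues are the diagonal entries, with algebraic multiplicity their repetition count


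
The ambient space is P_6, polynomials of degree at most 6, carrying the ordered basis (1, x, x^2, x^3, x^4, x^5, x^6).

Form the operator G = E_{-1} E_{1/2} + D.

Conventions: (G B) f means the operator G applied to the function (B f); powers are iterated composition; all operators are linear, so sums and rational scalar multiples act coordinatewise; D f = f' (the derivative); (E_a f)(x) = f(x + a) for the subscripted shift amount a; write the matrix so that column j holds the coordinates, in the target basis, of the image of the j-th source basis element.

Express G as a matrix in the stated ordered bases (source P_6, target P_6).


image of 1: 1
image of x: x + 1/2
image of x^2: x^2 + x + 1/4
image of x^3: x^3 + (3/2)x^2 + (3/4)x - 1/8
image of x^4: x^4 + 2x^3 + (3/2)x^2 - (1/2)x + 1/16
image of x^5: x^5 + (5/2)x^4 + (5/2)x^3 - (5/4)x^2 + (5/16)x - 1/32
image of x^6: x^6 + 3x^5 + (15/4)x^4 - (5/2)x^3 + (15/16)x^2 - (3/16)x + 1/64
each image's coordinates form column j of the matrix

the matrix is [[1, 1/2, 1/4, -1/8, 1/16, -1/32, 1/64]; [0, 1, 1, 3/4, -1/2, 5/16, -3/16]; [0, 0, 1, 3/2, 3/2, -5/4, 15/16]; [0, 0, 0, 1, 2, 5/2, -5/2]; [0, 0, 0, 0, 1, 5/2, 15/4]; [0, 0, 0, 0, 0, 1, 3]; [0, 0, 0, 0, 0, 0, 1]] (rows listed top to bottom)


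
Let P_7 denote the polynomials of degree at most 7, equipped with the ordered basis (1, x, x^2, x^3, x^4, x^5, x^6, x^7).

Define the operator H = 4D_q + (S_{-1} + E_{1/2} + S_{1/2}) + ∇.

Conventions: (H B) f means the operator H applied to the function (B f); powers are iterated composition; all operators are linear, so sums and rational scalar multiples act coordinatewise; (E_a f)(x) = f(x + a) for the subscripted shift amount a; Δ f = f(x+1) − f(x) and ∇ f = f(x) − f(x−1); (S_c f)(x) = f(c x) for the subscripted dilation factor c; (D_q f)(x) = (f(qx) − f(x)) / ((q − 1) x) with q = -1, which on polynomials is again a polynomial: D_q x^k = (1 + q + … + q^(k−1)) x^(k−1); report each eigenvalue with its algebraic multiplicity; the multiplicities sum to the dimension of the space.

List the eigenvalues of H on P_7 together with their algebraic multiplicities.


λ = 1/128 (multiplicity 1), λ = 1/32 (multiplicity 1), λ = 1/8 (multiplicity 1), λ = 1/2 (multiplicity 1), λ = 129/64 (multiplicity 1), λ = 33/16 (multiplicity 1), λ = 9/4 (multiplicity 1), λ = 3 (multiplicity 1)

image of 1: 3
image of x: (1/2)x + 11/2
image of x^2: (9/4)x^2 + 3x - 3/4
image of x^3: (1/8)x^3 + (17/2)x^2 - (9/4)x + 9/8
image of x^4: (33/16)x^4 + 6x^3 - (9/2)x^2 + (9/2)x - 15/16
image of x^5: (1/32)x^5 + (23/2)x^4 - (15/2)x^3 + (45/4)x^2 - (75/16)x + 33/32
image of x^6: (129/64)x^6 + 9x^5 - (45/4)x^4 + (45/2)x^3 - (225/16)x^2 + (99/16)x - 63/64
image of x^7: (1/128)x^7 + (29/2)x^6 - (63/4)x^5 + (315/8)x^4 - (525/16)x^3 + (693/32)x^2 - (441/64)x + 129/128
the matrix is upper triangular; its diagonal is (3, 1/2, 9/4, 1/8, 33/16, 1/32, 129/64, 1/128)
for a triangular matrix the eigenvalues are the diagonal entries, with algebraic multiplicity their repetition count


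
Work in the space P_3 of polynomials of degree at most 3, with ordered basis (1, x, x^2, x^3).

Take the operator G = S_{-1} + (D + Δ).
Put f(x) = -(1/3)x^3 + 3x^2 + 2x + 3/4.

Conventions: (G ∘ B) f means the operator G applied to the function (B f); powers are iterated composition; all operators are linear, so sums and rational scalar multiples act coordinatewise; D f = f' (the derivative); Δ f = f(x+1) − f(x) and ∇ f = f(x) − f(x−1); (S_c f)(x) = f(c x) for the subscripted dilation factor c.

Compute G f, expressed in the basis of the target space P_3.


g(x) = (1/3)x^3 + x^2 + 9x + 89/12

S_{-1} f = (1/3)x^3 + 3x^2 - 2x + 3/4
D f = -x^2 + 6x + 2
Δ f = -x^2 + 5x + 14/3
(D + Δ) f = -2x^2 + 11x + 20/3
(S_{-1} + (D + Δ)) f = (1/3)x^3 + x^2 + 9x + 89/12


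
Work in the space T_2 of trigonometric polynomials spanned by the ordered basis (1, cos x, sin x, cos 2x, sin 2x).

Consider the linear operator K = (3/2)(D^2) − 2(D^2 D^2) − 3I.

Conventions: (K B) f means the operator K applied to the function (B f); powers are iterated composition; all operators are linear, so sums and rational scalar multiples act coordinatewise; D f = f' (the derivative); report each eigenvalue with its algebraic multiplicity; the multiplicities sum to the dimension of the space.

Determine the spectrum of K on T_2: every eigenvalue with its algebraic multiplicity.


λ = -41 (multiplicity 2), λ = -13/2 (multiplicity 2), λ = -3 (multiplicity 1)

image of 1: -3
image of cos x: -(13/2)cos x
image of sin x: -(13/2)sin x
image of cos 2x: -41cos 2x
image of sin 2x: -41sin 2x
the matrix is diagonal; its diagonal is (-3, -13/2, -13/2, -41, -41)
for a triangular matrix the eigenvalues are the diagonal entries, with algebraic multiplicity their repetition count


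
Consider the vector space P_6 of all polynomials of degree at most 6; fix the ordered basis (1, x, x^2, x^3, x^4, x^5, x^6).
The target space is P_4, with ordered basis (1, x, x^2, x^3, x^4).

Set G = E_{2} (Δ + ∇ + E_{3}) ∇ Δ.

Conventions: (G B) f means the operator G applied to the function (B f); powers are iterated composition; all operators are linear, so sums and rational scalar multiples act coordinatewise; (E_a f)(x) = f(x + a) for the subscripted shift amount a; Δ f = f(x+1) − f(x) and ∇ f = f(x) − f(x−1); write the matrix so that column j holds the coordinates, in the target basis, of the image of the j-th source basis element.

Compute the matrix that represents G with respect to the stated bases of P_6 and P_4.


the matrix is [[0, 0, 2, 42, 398, 3090, 22142]; [0, 0, 0, 6, 168, 1990, 18540]; [0, 0, 0, 0, 12, 420, 5970]; [0, 0, 0, 0, 0, 20, 840]; [0, 0, 0, 0, 0, 0, 30]] (rows listed top to bottom)

image of 1: 0
image of x: 0
image of x^2: 2
image of x^3: 6x + 42
image of x^4: 12x^2 + 168x + 398
image of x^5: 20x^3 + 420x^2 + 1990x + 3090
image of x^6: 30x^4 + 840x^3 + 5970x^2 + 18540x + 22142
each image's coordinates form column j of the matrix


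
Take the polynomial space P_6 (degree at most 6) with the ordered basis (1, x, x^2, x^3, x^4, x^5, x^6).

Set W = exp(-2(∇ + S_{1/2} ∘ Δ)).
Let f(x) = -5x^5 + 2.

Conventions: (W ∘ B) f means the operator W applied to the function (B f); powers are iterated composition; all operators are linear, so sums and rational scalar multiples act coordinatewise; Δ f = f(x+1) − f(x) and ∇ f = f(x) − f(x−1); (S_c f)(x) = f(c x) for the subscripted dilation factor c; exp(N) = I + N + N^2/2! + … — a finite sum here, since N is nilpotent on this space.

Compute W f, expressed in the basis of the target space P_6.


order-1 term: (425/8)x^4 - (175/2)x^3 + 125x^2 - 25x + 20
order-2 term: -(3825/16)x^3 + (9075/16)x^2 - 825x + 225
order-3 term: (19125/32)x^2 - (21975/16)x + 5675/4
order-4 term: -(57375/64)x + 21975/16
order-5 term: 11475/16
the series for exp(-2(∇ + S_{1/2} ∘ Δ)) f terminates at order 5
exp(-2(∇ + S_{1/2} ∘ Δ)) f = -5x^5 + (425/8)x^4 - (5225/16)x^3 + (41275/32)x^2 - (199675/64)x + 30051/8

the result is g(x) = -5x^5 + (425/8)x^4 - (5225/16)x^3 + (41275/32)x^2 - (199675/64)x + 30051/8


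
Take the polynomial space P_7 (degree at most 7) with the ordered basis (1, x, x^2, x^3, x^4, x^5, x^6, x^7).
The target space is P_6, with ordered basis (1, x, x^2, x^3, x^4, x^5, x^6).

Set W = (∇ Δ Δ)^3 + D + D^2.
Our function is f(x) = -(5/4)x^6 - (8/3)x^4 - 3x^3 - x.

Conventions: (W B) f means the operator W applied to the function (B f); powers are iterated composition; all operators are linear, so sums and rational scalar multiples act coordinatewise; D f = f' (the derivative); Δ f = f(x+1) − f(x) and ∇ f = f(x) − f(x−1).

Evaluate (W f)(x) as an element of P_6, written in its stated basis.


g(x) = -(15/2)x^5 - (75/2)x^4 - (32/3)x^3 - 41x^2 - 18x - 1

Δ f = -(15/2)x^5 - (75/4)x^4 - (107/3)x^3 - (175/4)x^2 - (163/6)x - 95/12
Δ Δ f = -(75/2)x^4 - 150x^3 - (589/2)x^2 - 307x - 797/6
∇ Δ Δ f = -150x^3 - 225x^2 - 289x - 125
Δ (∇ Δ Δ) f = -450x^2 - 900x - 664
Δ Δ (∇ Δ Δ) f = -900x - 1350
∇ Δ Δ (∇ Δ Δ) f = -900
Δ (∇ Δ Δ) (∇ Δ Δ) f = 0
Δ Δ (∇ Δ Δ) (∇ Δ Δ) f = 0
∇ Δ Δ (∇ Δ Δ) (∇ Δ Δ) f = 0
D f = -(15/2)x^5 - (32/3)x^3 - 9x^2 - 1
D f = -(15/2)x^5 - (32/3)x^3 - 9x^2 - 1
D D f = -(75/2)x^4 - 32x^2 - 18x
((∇ Δ Δ)^3 + D + D^2) f = -(15/2)x^5 - (75/2)x^4 - (32/3)x^3 - 41x^2 - 18x - 1


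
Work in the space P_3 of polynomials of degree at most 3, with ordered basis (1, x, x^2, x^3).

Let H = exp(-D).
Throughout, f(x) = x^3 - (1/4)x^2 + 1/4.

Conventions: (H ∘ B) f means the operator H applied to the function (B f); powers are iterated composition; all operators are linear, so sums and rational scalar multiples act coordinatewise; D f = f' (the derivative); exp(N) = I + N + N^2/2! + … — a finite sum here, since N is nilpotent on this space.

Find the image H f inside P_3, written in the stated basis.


g(x) = x^3 - (13/4)x^2 + (7/2)x - 1

order-1 term: -3x^2 + (1/2)x
order-2 term: 3x - 1/4
order-3 term: -1
the series for exp(-D) f terminates at order 3
exp(-D) f = x^3 - (13/4)x^2 + (7/2)x - 1


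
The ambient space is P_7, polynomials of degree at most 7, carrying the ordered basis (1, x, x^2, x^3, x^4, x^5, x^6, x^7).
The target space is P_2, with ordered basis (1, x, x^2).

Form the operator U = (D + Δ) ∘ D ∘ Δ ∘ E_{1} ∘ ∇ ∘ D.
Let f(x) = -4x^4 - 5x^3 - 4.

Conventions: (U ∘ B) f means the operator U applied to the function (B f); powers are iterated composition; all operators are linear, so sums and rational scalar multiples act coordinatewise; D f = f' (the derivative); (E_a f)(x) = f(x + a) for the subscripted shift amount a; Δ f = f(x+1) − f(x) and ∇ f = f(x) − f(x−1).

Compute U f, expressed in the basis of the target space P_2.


the result is g(x) = 0

D f = -16x^3 - 15x^2
∇ D f = -48x^2 + 18x - 1
E_{1} ∇ D f = -48x^2 - 78x - 31
Δ (E_{1} ∘ ∇ ∘ D) f = -96x - 126
D Δ (E_{1} ∘ ∇ ∘ D) f = -96
D (D ∘ Δ) (E_{1} ∘ ∇ ∘ D) f = 0
Δ (D ∘ Δ) (E_{1} ∘ ∇ ∘ D) f = 0
(D + Δ) (D ∘ Δ) (E_{1} ∘ ∇ ∘ D) f = 0


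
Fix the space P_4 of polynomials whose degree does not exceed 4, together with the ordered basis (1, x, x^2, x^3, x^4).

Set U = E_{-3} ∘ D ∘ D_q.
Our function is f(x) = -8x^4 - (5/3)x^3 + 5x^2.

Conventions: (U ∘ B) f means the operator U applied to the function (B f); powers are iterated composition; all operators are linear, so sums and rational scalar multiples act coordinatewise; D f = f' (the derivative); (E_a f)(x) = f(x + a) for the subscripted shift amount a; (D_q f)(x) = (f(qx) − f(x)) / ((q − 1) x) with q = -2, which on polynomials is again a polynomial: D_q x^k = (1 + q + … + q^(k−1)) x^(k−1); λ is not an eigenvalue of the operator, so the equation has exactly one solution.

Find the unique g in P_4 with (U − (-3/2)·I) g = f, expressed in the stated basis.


g(x) = -(16/3)x^4 - (10/9)x^3 - 50x^2 + (2920/9)x - 1580/3

write g with unknown coordinates in the stated basis and equate coefficients in (U − (-3/2)·I) g = f
solving from the highest basis element down gives g = -(16/3)x^4 - (10/9)x^3 - 50x^2 + (2920/9)x - 1580/3
check: U g = 80x^2 - (1460/3)x + 790
so U g − (-3/2)·g = -8x^4 - (5/3)x^3 + 5x^2 = f ✓


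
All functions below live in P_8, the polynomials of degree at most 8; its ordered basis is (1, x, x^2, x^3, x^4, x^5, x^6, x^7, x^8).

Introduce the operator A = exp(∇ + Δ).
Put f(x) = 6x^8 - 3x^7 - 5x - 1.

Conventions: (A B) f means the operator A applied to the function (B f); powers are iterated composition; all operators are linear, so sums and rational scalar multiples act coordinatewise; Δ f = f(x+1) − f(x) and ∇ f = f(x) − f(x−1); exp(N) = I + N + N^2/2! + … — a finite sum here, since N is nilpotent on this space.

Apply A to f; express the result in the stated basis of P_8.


g(x) = 6x^8 + 93x^7 + 630x^6 + 3108x^5 + 12390x^4 + 34944x^3 + 68082x^2 + 85531x + 50887

order-1 term: 96x^7 - 42x^6 + 672x^5 - 210x^4 + 672x^3 - 126x^2 + 96x - 16
order-2 term: 672x^6 - 252x^5 + 6720x^4 - 1680x^3 + 10752x^2 - 1344x + 1536
order-3 term: 2688x^5 - 840x^4 + 26880x^3 - 5040x^2 + 34944x - 2184
order-4 term: 6720x^4 - 1680x^3 + 53760x^2 - 6720x + 32256
order-5 term: 10752x^3 - 2016x^2 + 53760x - 3360
order-6 term: 10752x^2 - 1344x + 21504
order-7 term: 6144x - 384
order-8 term: 1536
the series for exp(∇ + Δ) f terminates at order 8
exp(∇ + Δ) f = 6x^8 + 93x^7 + 630x^6 + 3108x^5 + 12390x^4 + 34944x^3 + 68082x^2 + 85531x + 50887


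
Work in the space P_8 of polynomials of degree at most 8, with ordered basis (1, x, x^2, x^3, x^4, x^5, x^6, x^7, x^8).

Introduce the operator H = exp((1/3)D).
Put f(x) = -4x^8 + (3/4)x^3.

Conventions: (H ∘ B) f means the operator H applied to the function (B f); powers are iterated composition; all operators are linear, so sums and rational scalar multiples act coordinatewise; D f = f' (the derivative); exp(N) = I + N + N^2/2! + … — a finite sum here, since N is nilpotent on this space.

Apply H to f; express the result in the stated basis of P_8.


order-1 term: -(32/3)x^7 + (3/4)x^2
order-2 term: -(112/9)x^6 + (1/4)x
order-3 term: -(224/27)x^5 + 1/36
order-4 term: -(280/81)x^4
order-5 term: -(224/243)x^3
order-6 term: -(112/729)x^2
order-7 term: -(32/2187)x
order-8 term: -4/6561
the series for exp((1/3)D) f terminates at order 8
exp((1/3)D) f = -4x^8 - (32/3)x^7 - (112/9)x^6 - (224/27)x^5 - (280/81)x^4 - (167/972)x^3 + (1739/2916)x^2 + (2059/8748)x + 713/26244

the image equals g(x) = -4x^8 - (32/3)x^7 - (112/9)x^6 - (224/27)x^5 - (280/81)x^4 - (167/972)x^3 + (1739/2916)x^2 + (2059/8748)x + 713/26244
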